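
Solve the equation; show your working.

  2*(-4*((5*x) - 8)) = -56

Step 1. [2*(-4*((5*x) - 8)) = -56] 2·(inner) — divide through by 2, so div: -4*((5*x) - 8) = -28.
Step 2. [-4*((5*x) - 8) = -28] -4·(inner) — divide through by -4. So div: (5*x) - 8 = 7.
Step 3. [(5*x) - 8 = 7] add 8: x sits inside (… - 8) ⇒ sub: 5*x = 15.
Step 4. [5*x = 15] 5 out front; divide by 5. So div: x = 3.

Answer: x ∈ {3}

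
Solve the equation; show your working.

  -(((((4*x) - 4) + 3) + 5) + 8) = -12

Step 1. [-(((((4*x) - 4) + 3) + 5) + 8) = -12] flip signs both sides ⇒ neg: ((((4*x) - 4) + 3) + 5) + 8 = 12.
Step 2. [((((4*x) - 4) + 3) + 5) + 8 = 12] +8 is outermost — subtract 8 both sides. So sub: (((4*x) - 4) + 3) + 5 = 4.
Step 3. [(((4*x) - 4) + 3) + 5 = 4] +5 is outermost — subtract 5 both sides. So sub: ((4*x) - 4) + 3 = -1.
Step 4. [((4*x) - 4) + 3 = -1] peel the +3: subtract 3 from each side. So sub: (4*x) - 4 = -4.
Step 5. [(4*x) - 4 = -4] 4 divides every term; factor it out. So factor: x - 1 = -1.
Step 6. [x - 1 = -1] the outer -1 inverts by adding 1, so sub: x = 0.

Answer: x ∈ {0}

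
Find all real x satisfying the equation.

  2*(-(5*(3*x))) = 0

Step 1. [2*(-(5*(3*x))) = 0] LHS = 2·(…); ÷2 both sides, so div: -(5*(3*x)) = 0.
Step 2. [-(5*(3*x)) = 0] flip signs both sides. So neg: 5*(3*x) = 0.
Step 3. [5*(3*x) = 0] LHS = 5·(…); ÷5 both sides, so div: 3*x = 0.
Step 4. [3*x = 0] 3 out front; divide by 3, so div: x = 0.

Answer: x ∈ {0}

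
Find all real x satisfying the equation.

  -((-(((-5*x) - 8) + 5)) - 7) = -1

Step 1. [-((-(((-5*x) - 8) + 5)) - 7) = -1] flip signs both sides. So neg: (-(((-5*x) - 8) + 5)) - 7 = 1.
Step 2. [(-(((-5*x) - 8) + 5)) - 7 = 1] the outer -7 inverts by adding 7, so sub: -(((-5*x) - 8) + 5) = 8.
Step 3. [-(((-5*x) - 8) + 5) = 8] LHS negated; negate both sides. So neg: ((-5*x) - 8) + 5 = -8.
Step 4. [((-5*x) - 8) + 5 = -8] the outer +5 inverts by subtracting 5 ⇒ sub: (-5*x) - 8 = -13.
Step 5. [(-5*x) - 8 = -13] 8 comes off first (add 8) ⇒ sub: -5*x = -5.
Step 6. [-5*x = -5] -5·(inner) — divide through by -5, so div: x = 1.

Answer: x ∈ {1}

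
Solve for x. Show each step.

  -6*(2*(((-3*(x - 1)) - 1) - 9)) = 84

Step 1. [-6*(2*(((-3*(x - 1)) - 1) - 9)) = 84] LHS = -6·(…); ÷-6 both sides ⇒ div: 2*(((-3*(x - 1)) - 1) - 9) = -14.
Step 2. [2*(((-3*(x - 1)) - 1) - 9) = -14] 2·(inner) — divide through by 2. So div: ((-3*(x - 1)) - 1) - 9 = -7.
Step 3. [((-3*(x - 1)) - 1) - 9 = -7] 9 comes off first (add 9) ⇒ sub: (-3*(x - 1)) - 1 = 2.
Step 4. [(-3*(x - 1)) - 1 = 2] add 1: x sits inside (… - 1). So sub: -3*(x - 1) = 3.
Step 5. [-3*(x - 1) = 3] -3 out front; divide by -3 ⇒ div: x - 1 = -1.
Step 6. [x - 1 = -1] the outer -1 inverts by adding 1 ⇒ sub: x = 0.

Answer: x ∈ {0}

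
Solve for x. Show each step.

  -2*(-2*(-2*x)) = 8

Step 1. [-2*(-2*(-2*x)) = 8] -2 out front; divide by -2, so div: -2*(-2*x) = -4.
Step 2. [-2*(-2*x) = -4] divide by the outer -2 ⇒ div: -2*x = 2.
Step 3. [-2*x = 2] -2·(inner) — divide through by -2. So div: x = -1.

Answer: x ∈ {-1}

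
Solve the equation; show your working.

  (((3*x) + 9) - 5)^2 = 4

Step 1. [(((3*x) + 9) - 5)^2 = 4] 4 ≥ 0, LHS is (·)² — take ±√ ⇒ sqrt: ((3*x) + 9) - 5 = 2 or -2.
Step 2. [((3*x) + 9) - 5 = 2 or -2] peel the -5: add 5 from each side. So sub: (3*x) + 9 = 7 or 3.
Step 3. [(3*x) + 9 = 7 or 3] the outer +9 inverts by subtracting 9. So sub: 3*x = -2 or -6.
Step 4. [3*x = -2 or -6] divide by the outer 3, so div: x = -2/3 or -2.

Answer: x ∈ {-2, -2/3}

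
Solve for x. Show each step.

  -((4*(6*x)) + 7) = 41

Step 1. [-((4*(6*x)) + 7) = 41] LHS negated; negate both sides. So neg: (4*(6*x)) + 7 = -41.
Step 2. [(4*(6*x)) + 7 = -41] +7 is outermost — subtract 7 both sides. So sub: 4*(6*x) = -48.
Step 3. [4*(6*x) = -48] divide by the outer 4 ⇒ div: 6*x = -12.
Step 4. [6*x = -12] 6·(inner) — divide through by 6 ⇒ div: x = -2.

Answer: x ∈ {-2}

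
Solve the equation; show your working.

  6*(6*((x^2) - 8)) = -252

Step 1. [6*(6*((x^2) - 8)) = -252] leading coefficient 6: divide by 6, so div: 6*((x^2) - 8) = -42.
Step 2. [6*((x^2) - 8) = -42] 6·(inner) — divide through by 6. So div: (x^2) - 8 = -7.
Step 3. [(x^2) - 8 = -7] -8 is outermost — add 8 both sides ⇒ sub: x^2 = 1.
Step 4. [x^2 = 1] √ both sides: 1 ≥ 0 gives two branches ⇒ sqrt: x = 1 or -1.

Answer: x ∈ {-1, 1}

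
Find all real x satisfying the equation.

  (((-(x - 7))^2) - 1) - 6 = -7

Step 1. [(((-(x - 7))^2) - 1) - 6 = -7] -6 is outermost — add 6 both sides, so sub: ((-(x - 7))^2) - 1 = -1.
Step 2. [((-(x - 7))^2) - 1 = -1] 1 comes off first (add 1), so sub: (-(x - 7))^2 = 0.
Step 3. [(-(x - 7))^2 = 0] √ both sides: 0 ≥ 0 gives two branches ⇒ sqrt: -(x - 7) = 0.
Step 4. [-(x - 7) = 0] LHS negated; negate both sides, so neg: x - 7 = 0.
Step 5. [x - 7 = 0] -7 is outermost — add 7 both sides ⇒ sub: x = 7.

Answer: x ∈ {7}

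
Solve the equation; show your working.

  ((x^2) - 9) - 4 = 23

Step 1. [((x^2) - 9) - 4 = 23] peel the -4: add 4 from each side, so sub: (x^2) - 9 = 27.
Step 2. [(x^2) - 9 = 27] add 9: x sits inside (… - 9). So sub: x^2 = 36.
Step 3. [x^2 = 36] 36 ≥ 0, LHS is (·)² — take ±√, so sqrt: x = 6 or -6.

Answer: x ∈ {-6, 6}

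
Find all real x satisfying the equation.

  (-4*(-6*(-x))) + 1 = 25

Step 1. [(-4*(-6*(-x))) + 1 = 25] peel the +1: subtract 1 from each side ⇒ sub: -4*(-6*(-x)) = 24.
Step 2. [-4*(-6*(-x)) = 24] LHS = -4·(…); ÷-4 both sides. So div: -6*(-x) = -6.
Step 3. [-6*(-x) = -6] LHS = -6·(…); ÷-6 both sides, so div: -x = 1.
Step 4. [-x = 1] flip signs both sides, so neg: x = -1.

Answer: x ∈ {-1}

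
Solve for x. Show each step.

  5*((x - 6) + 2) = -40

Step 1. [5*((x - 6) + 2) = -40] 5·(inner) — divide through by 5, so div: (x - 6) + 2 = -8.
Step 2. [(x - 6) + 2 = -8] 2 comes off first (subtract 2) ⇒ sub: x - 6 = -10.
Step 3. [x - 6 = -10] peel the -6: add 6 from each side, so sub: x = -4.

Answer: x ∈ {-4}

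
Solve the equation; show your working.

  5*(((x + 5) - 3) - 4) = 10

Step 1. [5*(((x + 5) - 3) - 4) = 10] LHS = 5·(…); ÷5 both sides. So div: ((x + 5) - 3) - 4 = 2.
Step 2. [((x + 5) - 3) - 4 = 2] -4 is outermost — add 4 both sides, so sub: (x + 5) - 3 = 6.
Step 3. [(x + 5) - 3 = 6] peel the -3: add 3 from each side ⇒ sub: x + 5 = 9.
Step 4. [x + 5 = 9] peel the +5: subtract 5 from each side. So sub: x = 4.

Answer: x ∈ {4}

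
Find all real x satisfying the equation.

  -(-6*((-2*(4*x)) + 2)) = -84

Step 1. [-(-6*((-2*(4*x)) + 2)) = -84] flip signs both sides. So neg: -6*((-2*(4*x)) + 2) = 84.
Step 2. [-6*((-2*(4*x)) + 2) = 84] -6 out front; divide by -6, so div: (-2*(4*x)) + 2 = -14.
Step 3. [(-2*(4*x)) + 2 = -14] +2 is outermost — subtract 2 both sides. So sub: -2*(4*x) = -16.
Step 4. [-2*(4*x) = -16] leading coefficient -2: divide by -2 ⇒ div: 4*x = 8.
Step 5. [4*x = 8] leading coefficient 4: divide by 4 ⇒ div: x = 2.

Answer: x ∈ {2}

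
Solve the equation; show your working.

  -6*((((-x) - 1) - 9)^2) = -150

Step 1. [-6*((((-x) - 1) - 9)^2) = -150] -6 out front; divide by -6. So div: (((-x) - 1) - 9)^2 = 25.
Step 2. [(((-x) - 1) - 9)^2 = 25] LHS squared, RHS 25 ≥ 0: apply √ (±) ⇒ sqrt: ((-x) - 1) - 9 = 5 or -5.
Step 3. [((-x) - 1) - 9 = 5 or -5] the outer -9 inverts by adding 9 ⇒ sub: (-x) - 1 = 14 or 4.
Step 4. [(-x) - 1 = 14 or 4] the outer -1 inverts by adding 1, so sub: -x = 15 or 5.
Step 5. [-x = 15 or 5] flip signs both sides, so neg: x = -15 or -5.

Answer: x ∈ {-15, -5}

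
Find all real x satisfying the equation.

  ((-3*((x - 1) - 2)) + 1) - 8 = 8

Step 1. [((-3*((x - 1) - 2)) + 1) - 8 = 8] peel the -8: add 8 from each side, so sub: (-3*((x - 1) - 2)) + 1 = 16.
Step 2. [(-3*((x - 1) - 2)) + 1 = 16] 1 comes off first (subtract 1), so sub: -3*((x - 1) - 2) = 15.
Step 3. [-3*((x - 1) - 2) = 15] divide by the outer -3. So div: (x - 1) - 2 = -5.
Step 4. [(x - 1) - 2 = -5] -2 is outermost — add 2 both sides. So sub: x - 1 = -3.
Step 5. [x - 1 = -3] -1 is outermost — add 1 both sides. So sub: x = -2.

Answer: x ∈ {-2}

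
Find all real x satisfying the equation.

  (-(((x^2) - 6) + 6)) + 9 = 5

Step 1. [(-(((x^2) - 6) + 6)) + 9 = 5] the outer +9 inverts by subtracting 9, so sub: -(((x^2) - 6) + 6) = -4.
Step 2. [-(((x^2) - 6) + 6) = -4] leading − — multiply by −1. So neg: ((x^2) - 6) + 6 = 4.
Step 3. [((x^2) - 6) + 6 = 4] +6 is outermost — subtract 6 both sides ⇒ sub: (x^2) - 6 = -2.
Step 4. [(x^2) - 6 = -2] add 6: x sits inside (… - 6) ⇒ sub: x^2 = 4.
Step 5. [x^2 = 4] √ both sides: 4 ≥ 0 gives two branches. So sqrt: x = 2 or -2.

Answer: x ∈ {-2, 2}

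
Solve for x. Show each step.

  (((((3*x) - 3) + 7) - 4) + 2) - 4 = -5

Step 1. [(((((3*x) - 3) + 7) - 4) + 2) - 4 = -5] peel the -4: add 4 from each side. So sub: ((((3*x) - 3) + 7) - 4) + 2 = -1.
Step 2. [((((3*x) - 3) + 7) - 4) + 2 = -1] peel the +2: subtract 2 from each side, so sub: (((3*x) - 3) + 7) - 4 = -3.
Step 3. [(((3*x) - 3) + 7) - 4 = -3] peel the -4: add 4 from each side ⇒ sub: ((3*x) - 3) + 7 = 1.
Step 4. [((3*x) - 3) + 7 = 1] peel the +7: subtract 7 from each side, so sub: (3*x) - 3 = -6.
Step 5. [(3*x) - 3 = -6] 3 divides every term; factor it out. So factor: x - 1 = -2.
Step 6. [x - 1 = -2] peel the -1: add 1 from each side. So sub: x = -1.

Answer: x ∈ {-1}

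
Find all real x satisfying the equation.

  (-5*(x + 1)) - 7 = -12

Step 1. [(-5*(x + 1)) - 7 = -12] add 7: x sits inside (… - 7), so sub: -5*(x + 1) = -5.
Step 2. [-5*(x + 1) = -5] divide by the outer -5 ⇒ div: x + 1 = 1.
Step 3. [x + 1 = 1] 1 comes off first (subtract 1) ⇒ sub: x = 0.

Answer: x ∈ {0}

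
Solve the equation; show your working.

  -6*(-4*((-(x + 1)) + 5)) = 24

Step 1. [-6*(-4*((-(x + 1)) + 5)) = 24] -6 out front; divide by -6. So div: -4*((-(x + 1)) + 5) = -4.
Step 2. [-4*((-(x + 1)) + 5) = -4] leading coefficient -4: divide by -4. So div: (-(x + 1)) + 5 = 1.
Step 3. [(-(x + 1)) + 5 = 1] 5 comes off first (subtract 5). So sub: -(x + 1) = -4.
Step 4. [-(x + 1) = -4] flip signs both sides. So neg: x + 1 = 4.
Step 5. [x + 1 = 4] subtract 1: x sits inside (… + 1), so sub: x = 3.

Answer: x ∈ {3}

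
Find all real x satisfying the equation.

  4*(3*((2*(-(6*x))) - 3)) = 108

Step 1. [4*(3*((2*(-(6*x))) - 3)) = 108] 4·(inner) — divide through by 4. So div: 3*((2*(-(6*x))) - 3) = 27.
Step 2. [3*((2*(-(6*x))) - 3) = 27] leading coefficient 3: divide by 3, so div: (2*(-(6*x))) - 3 = 9.
Step 3. [(2*(-(6*x))) - 3 = 9] -3 is outermost — add 3 both sides, so sub: 2*(-(6*x)) = 12.
Step 4. [2*(-(6*x)) = 12] 2 out front; divide by 2, so div: -(6*x) = 6.
Step 5. [-(6*x) = 6] leading − — multiply by −1. So neg: 6*x = -6.
Step 6. [6*x = -6] 6 out front; divide by 6. So div: x = -1.

Answer: x ∈ {-1}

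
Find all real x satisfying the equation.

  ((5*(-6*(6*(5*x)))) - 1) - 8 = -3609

Step 1. [((5*(-6*(6*(5*x)))) - 1) - 8 = -3609] peel the -8: add 8 from each side, so sub: (5*(-6*(6*(5*x)))) - 1 = -3601.
Step 2. [(5*(-6*(6*(5*x)))) - 1 = -3601] peel the -1: add 1 from each side, so sub: 5*(-6*(6*(5*x))) = -3600.
Step 3. [5*(-6*(6*(5*x))) = -3600] leading coefficient 5: divide by 5. So div: -6*(6*(5*x)) = -720.
Step 4. [-6*(6*(5*x)) = -720] leading coefficient -6: divide by -6. So div: 6*(5*x) = 120.
Step 5. [6*(5*x) = 120] 6·(inner) — divide through by 6, so div: 5*x = 20.
Step 6. [5*x = 20] LHS = 5·(…); ÷5 both sides. So div: x = 4.

Answer: x ∈ {4}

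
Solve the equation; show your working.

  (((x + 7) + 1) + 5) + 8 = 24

Step 1. [(((x + 7) + 1) + 5) + 8 = 24] subtract 8: x sits inside (… + 8). So sub: ((x + 7) + 1) + 5 = 16.
Step 2. [((x + 7) + 1) + 5 = 16] subtract 5: x sits inside (… + 5) ⇒ sub: (x + 7) + 1 = 11.
Step 3. [(x + 7) + 1 = 11] peel the +1: subtract 1 from each side ⇒ sub: x + 7 = 10.
Step 4. [x + 7 = 10] subtract 7: x sits inside (… + 7), so sub: x = 3.

Answer: x ∈ {3}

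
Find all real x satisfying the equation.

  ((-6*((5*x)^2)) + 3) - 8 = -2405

Step 1. [((-6*((5*x)^2)) + 3) - 8 = -2405] -8 is outermost — add 8 both sides ⇒ sub: (-6*((5*x)^2)) + 3 = -2397.
Step 2. [(-6*((5*x)^2)) + 3 = -2397] the outer +3 inverts by subtracting 3 ⇒ sub: -6*((5*x)^2) = -2400.
Step 3. [-6*((5*x)^2) = -2400] leading coefficient -6: divide by -6. So div: (5*x)^2 = 400.
Step 4. [(5*x)^2 = 400] √ both sides: 400 ≥ 0 gives two branches. So sqrt: 5*x = 20 or -20.
Step 5. [5*x = 20 or -20] 5 out front; divide by 5. So div: x = 4 or -4.

Answer: x ∈ {-4, 4}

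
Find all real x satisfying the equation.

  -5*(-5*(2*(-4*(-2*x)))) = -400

Step 1. [-5*(-5*(2*(-4*(-2*x)))) = -400] -5·(inner) — divide through by -5 ⇒ div: -5*(2*(-4*(-2*x))) = 80.
Step 2. [-5*(2*(-4*(-2*x))) = 80] -5·(inner) — divide through by -5, so div: 2*(-4*(-2*x)) = -16.
Step 3. [2*(-4*(-2*x)) = -16] divide by the outer 2 ⇒ div: -4*(-2*x) = -8.
Step 4. [-4*(-2*x) = -8] -4·(inner) — divide through by -4, so div: -2*x = 2.
Step 5. [-2*x = 2] -2·(inner) — divide through by -2 ⇒ div: x = -1.

Answer: x ∈ {-1}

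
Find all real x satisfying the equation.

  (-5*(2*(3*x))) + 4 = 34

Step 1. [(-5*(2*(3*x))) + 4 = 34] peel the +4: subtract 4 from each side ⇒ sub: -5*(2*(3*x)) = 30.
Step 2. [-5*(2*(3*x)) = 30] -5·(inner) — divide through by -5, so div: 2*(3*x) = -6.
Step 3. [2*(3*x) = -6] leading coefficient 2: divide by 2, so div: 3*x = -3.
Step 4. [3*x = -3] 3·(inner) — divide through by 3 ⇒ div: x = -1.

Answer: x ∈ {-1}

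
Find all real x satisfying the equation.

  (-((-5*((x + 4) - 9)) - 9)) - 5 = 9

Step 1. [(-((-5*((x + 4) - 9)) - 9)) - 5 = 9] -5 is outermost — add 5 both sides. So sub: -((-5*((x + 4) - 9)) - 9) = 14.
Step 2. [-((-5*((x + 4) - 9)) - 9) = 14] leading − — multiply by −1. So neg: (-5*((x + 4) - 9)) - 9 = -14.
Step 3. [(-5*((x + 4) - 9)) - 9 = -14] the outer -9 inverts by adding 9, so sub: -5*((x + 4) - 9) = -5.
Step 4. [-5*((x + 4) - 9) = -5] -5·(inner) — divide through by -5 ⇒ div: (x + 4) - 9 = 1.
Step 5. [(x + 4) - 9 = 1] the outer -9 inverts by adding 9, so sub: x + 4 = 10.
Step 6. [x + 4 = 10] 4 comes off first (subtract 4). So sub: x = 6.

Answer: x ∈ {6}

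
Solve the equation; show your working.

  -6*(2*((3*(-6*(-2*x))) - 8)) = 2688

Step 1. [-6*(2*((3*(-6*(-2*x))) - 8)) = 2688] leading coefficient -6: divide by -6, so div: 2*((3*(-6*(-2*x))) - 8) = -448.
Step 2. [2*((3*(-6*(-2*x))) - 8) = -448] leading coefficient 2: divide by 2. So div: (3*(-6*(-2*x))) - 8 = -224.
Step 3. [(3*(-6*(-2*x))) - 8 = -224] peel the -8: add 8 from each side. So sub: 3*(-6*(-2*x)) = -216.
Step 4. [3*(-6*(-2*x)) = -216] 3·(inner) — divide through by 3, so div: -6*(-2*x) = -72.
Step 5. [-6*(-2*x) = -72] divide by the outer -6. So div: -2*x = 12.
Step 6. [-2*x = 12] -2·(inner) — divide through by -2, so div: x = -6.

Answer: x ∈ {-6}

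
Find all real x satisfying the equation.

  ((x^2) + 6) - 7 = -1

Step 1. [((x^2) + 6) - 7 = -1] peel the -7: add 7 from each side, so sub: (x^2) + 6 = 6.
Step 2. [(x^2) + 6 = 6] subtract 6: x sits inside (… + 6) ⇒ sub: x^2 = 0.
Step 3. [x^2 = 0] LHS squared, RHS 0 ≥ 0: apply √ (±). So sqrt: x = 0.

Answer: x ∈ {0}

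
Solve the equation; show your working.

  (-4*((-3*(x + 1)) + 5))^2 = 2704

Step 1. [(-4*((-3*(x + 1)) + 5))^2 = 2704] LHS squared, RHS 2704 ≥ 0: apply √ (±) ⇒ sqrt: -4*((-3*(x + 1)) + 5) = 52 or -52.
Step 2. [-4*((-3*(x + 1)) + 5) = 52 or -52] -4·(inner) — divide through by -4, so div: (-3*(x + 1)) + 5 = -13 or 13.
Step 3. [(-3*(x + 1)) + 5 = -13 or 13] subtract 5: x sits inside (… + 5), so sub: -3*(x + 1) = -18 or 8.
Step 4. [-3*(x + 1) = -18 or 8] leading coefficient -3: divide by -3 ⇒ div: x + 1 = 6 or -8/3.
Step 5. [x + 1 = 6 or -8/3] 1 comes off first (subtract 1), so sub: x = 5 or -11/3.

Answer: x ∈ {-11/3, 5}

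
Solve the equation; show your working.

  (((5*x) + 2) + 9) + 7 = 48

Step 1. [(((5*x) + 2) + 9) + 7 = 48] +7 is outermost — subtract 7 both sides ⇒ sub: ((5*x) + 2) + 9 = 41.
Step 2. [((5*x) + 2) + 9 = 41] the outer +9 inverts by subtracting 9 ⇒ sub: (5*x) + 2 = 32.
Step 3. [(5*x) + 2 = 32] 2 comes off first (subtract 2). So sub: 5*x = 30.
Step 4. [5*x = 30] 5 out front; divide by 5 ⇒ div: x = 6.

Answer: x ∈ {6}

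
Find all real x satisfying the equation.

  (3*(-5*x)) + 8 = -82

Step 1. [(3*(-5*x)) + 8 = -82] the outer +8 inverts by subtracting 8, so sub: 3*(-5*x) = -90.
Step 2. [3*(-5*x) = -90] 3 out front; divide by 3, so div: -5*x = -30.
Step 3. [-5*x = -30] -5 out front; divide by -5 ⇒ div: x = 6.

Answer: x ∈ {6}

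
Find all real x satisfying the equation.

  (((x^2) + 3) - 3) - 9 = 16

Step 1. [(((x^2) + 3) - 3) - 9 = 16] 9 comes off first (add 9). So sub: ((x^2) + 3) - 3 = 25.
Step 2. [((x^2) + 3) - 3 = 25] -3 is outermost — add 3 both sides ⇒ sub: (x^2) + 3 = 28.
Step 3. [(x^2) + 3 = 28] peel the +3: subtract 3 from each side, so sub: x^2 = 25.
Step 4. [x^2 = 25] √ both sides: 25 ≥ 0 gives two branches, so sqrt: x = 5 or -5.

Answer: x ∈ {-5, 5}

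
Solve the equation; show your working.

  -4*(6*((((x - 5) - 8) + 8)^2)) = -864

Step 1. [-4*(6*((((x - 5) - 8) + 8)^2)) = -864] -4 out front; divide by -4, so div: 6*((((x - 5) - 8) + 8)^2) = 216.
Step 2. [6*((((x - 5) - 8) + 8)^2) = 216] leading coefficient 6: divide by 6 ⇒ div: (((x - 5) - 8) + 8)^2 = 36.
Step 3. [(((x - 5) - 8) + 8)^2 = 36] 36 ≥ 0, LHS is (·)² — take ±√ ⇒ sqrt: ((x - 5) - 8) + 8 = 6 or -6.
Step 4. [((x - 5) - 8) + 8 = 6 or -6] subtract 8: x sits inside (… + 8), so sub: (x - 5) - 8 = -2 or -14.
Step 5. [(x - 5) - 8 = -2 or -14] 8 comes off first (add 8) ⇒ sub: x - 5 = 6 or -6.
Step 6. [x - 5 = 6 or -6] 5 comes off first (add 5), so sub: x = 11 or -1.

Answer: x ∈ {-1, 11}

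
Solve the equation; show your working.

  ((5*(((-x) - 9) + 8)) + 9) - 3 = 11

Step 1. [((5*(((-x) - 9) + 8)) + 9) - 3 = 11] -3 is outermost — add 3 both sides. So sub: (5*(((-x) - 9) + 8)) + 9 = 14.
Step 2. [(5*(((-x) - 9) + 8)) + 9 = 14] peel the +9: subtract 9 from each side, so sub: 5*(((-x) - 9) + 8) = 5.
Step 3. [5*(((-x) - 9) + 8) = 5] leading coefficient 5: divide by 5, so div: ((-x) - 9) + 8 = 1.
Step 4. [((-x) - 9) + 8 = 1] the outer +8 inverts by subtracting 8 ⇒ sub: (-x) - 9 = -7.
Step 5. [(-x) - 9 = -7] -9 is outermost — add 9 both sides ⇒ sub: -x = 2.
Step 6. [-x = 2] LHS negated; negate both sides ⇒ neg: x = -2.

Answer: x ∈ {-2}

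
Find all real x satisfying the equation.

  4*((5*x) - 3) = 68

Step 1. [4*((5*x) - 3) = 68] 4 out front; divide by 4, so div: (5*x) - 3 = 17.
Step 2. [(5*x) - 3 = 17] add 3: x sits inside (… - 3) ⇒ sub: 5*x = 20.
Step 3. [5*x = 20] LHS = 5·(…); ÷5 both sides ⇒ div: x = 4.

Answer: x ∈ {4}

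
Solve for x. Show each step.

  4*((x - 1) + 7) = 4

Step 1. [4*((x - 1) + 7) = 4] 4·(inner) — divide through by 4, so div: (x - 1) + 7 = 1.
Step 2. [(x - 1) + 7 = 1] 7 comes off first (subtract 7), so sub: x - 1 = -6.
Step 3. [x - 1 = -6] the outer -1 inverts by adding 1, so sub: x = -5.

Answer: x ∈ {-5}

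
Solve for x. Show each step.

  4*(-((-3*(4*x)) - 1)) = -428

Step 1. [4*(-((-3*(4*x)) - 1)) = -428] LHS = 4·(…); ÷4 both sides, so div: -((-3*(4*x)) - 1) = -107.
Step 2. [-((-3*(4*x)) - 1) = -107] LHS negated; negate both sides, so neg: (-3*(4*x)) - 1 = 107.
Step 3. [(-3*(4*x)) - 1 = 107] 1 comes off first (add 1). So sub: -3*(4*x) = 108.
Step 4. [-3*(4*x) = 108] LHS = -3·(…); ÷-3 both sides. So div: 4*x = -36.
Step 5. [4*x = -36] leading coefficient 4: divide by 4, so div: x = -9.

Answer: x ∈ {-9}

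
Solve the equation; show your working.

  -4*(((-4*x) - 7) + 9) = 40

Step 1. [-4*(((-4*x) - 7) + 9) = 40] LHS = -4·(…); ÷-4 both sides ⇒ div: ((-4*x) - 7) + 9 = -10.
Step 2. [((-4*x) - 7) + 9 = -10] +9 is outermost — subtract 9 both sides, so sub: (-4*x) - 7 = -19.
Step 3. [(-4*x) - 7 = -19] 7 comes off first (add 7) ⇒ sub: -4*x = -12.
Step 4. [-4*x = -12] leading coefficient -4: divide by -4. So div: x = 3.

Answer: x ∈ {3}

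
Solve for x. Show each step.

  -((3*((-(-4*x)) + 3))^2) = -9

Step 1. [-((3*((-(-4*x)) + 3))^2) = -9] LHS negated; negate both sides, so neg: (3*((-(-4*x)) + 3))^2 = 9.
Step 2. [(3*((-(-4*x)) + 3))^2 = 9] LHS squared, RHS 9 ≥ 0: apply √ (±), so sqrt: 3*((-(-4*x)) + 3) = 3 or -3.
Step 3. [3*((-(-4*x)) + 3) = 3 or -3] divide by the outer 3. So div: (-(-4*x)) + 3 = 1 or -1.
Step 4. [(-(-4*x)) + 3 = 1 or -1] 3 comes off first (subtract 3) ⇒ sub: -(-4*x) = -2 or -4.
Step 5. [-(-4*x) = -2 or -4] LHS negated; negate both sides ⇒ neg: -4*x = 2 or 4.
Step 6. [-4*x = 2 or 4] -4 out front; divide by -4. So div: x = -1/2 or -1.

Answer: x ∈ {-1, -1/2}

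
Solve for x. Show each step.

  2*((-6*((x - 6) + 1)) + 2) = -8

Step 1. [2*((-6*((x - 6) + 1)) + 2) = -8] divide by the outer 2 ⇒ div: (-6*((x - 6) + 1)) + 2 = -4.
Step 2. [(-6*((x - 6) + 1)) + 2 = -4] subtract 2: x sits inside (… + 2), so sub: -6*((x - 6) + 1) = -6.
Step 3. [-6*((x - 6) + 1) = -6] -6·(inner) — divide through by -6. So div: (x - 6) + 1 = 1.
Step 4. [(x - 6) + 1 = 1] subtract 1: x sits inside (… + 1) ⇒ sub: x - 6 = 0.
Step 5. [x - 6 = 0] peel the -6: add 6 from each side. So sub: x = 6.

Answer: x ∈ {6}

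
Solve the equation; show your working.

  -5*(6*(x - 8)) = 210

Step 1. [-5*(6*(x - 8)) = 210] leading coefficient -5: divide by -5 ⇒ div: 6*(x - 8) = -42.
Step 2. [6*(x - 8) = -42] divide by the outer 6 ⇒ div: x - 8 = -7.
Step 3. [x - 8 = -7] peel the -8: add 8 from each side, so sub: x = 1.

Answer: x ∈ {1}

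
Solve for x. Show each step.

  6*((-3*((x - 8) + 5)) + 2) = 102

Step 1. [6*((-3*((x - 8) + 5)) + 2) = 102] LHS = 6·(…); ÷6 both sides, so div: (-3*((x - 8) + 5)) + 2 = 17.
Step 2. [(-3*((x - 8) + 5)) + 2 = 17] +2 is outermost — subtract 2 both sides. So sub: -3*((x - 8) + 5) = 15.
Step 3. [-3*((x - 8) + 5) = 15] -3 out front; divide by -3 ⇒ div: (x - 8) + 5 = -5.
Step 4. [(x - 8) + 5 = -5] 5 comes off first (subtract 5). So sub: x - 8 = -10.
Step 5. [x - 8 = -10] -8 is outermost — add 8 both sides, so sub: x = -2.

Answer: x ∈ {-2}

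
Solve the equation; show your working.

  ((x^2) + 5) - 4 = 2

Step 1. [((x^2) + 5) - 4 = 2] 4 comes off first (add 4). So sub: (x^2) + 5 = 6.
Step 2. [(x^2) + 5 = 6] 5 comes off first (subtract 5), so sub: x^2 = 1.
Step 3. [x^2 = 1] √ both sides: 1 ≥ 0 gives two branches. So sqrt: x = 1 or -1.

Answer: x ∈ {-1, 1}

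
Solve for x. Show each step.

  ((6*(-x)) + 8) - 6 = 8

Step 1. [((6*(-x)) + 8) - 6 = 8] add 6: x sits inside (… - 6) ⇒ sub: (6*(-x)) + 8 = 14.
Step 2. [(6*(-x)) + 8 = 14] peel the +8: subtract 8 from each side ⇒ sub: 6*(-x) = 6.
Step 3. [6*(-x) = 6] 6 out front; divide by 6. So div: -x = 1.
Step 4. [-x = 1] flip signs both sides ⇒ neg: x = -1.

Answer: x ∈ {-1}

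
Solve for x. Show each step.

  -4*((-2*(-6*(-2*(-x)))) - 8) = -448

Step 1. [-4*((-2*(-6*(-2*(-x)))) - 8) = -448] LHS = -4·(…); ÷-4 both sides. So div: (-2*(-6*(-2*(-x)))) - 8 = 112.
Step 2. [(-2*(-6*(-2*(-x)))) - 8 = 112] 8 comes off first (add 8). So sub: -2*(-6*(-2*(-x))) = 120.
Step 3. [-2*(-6*(-2*(-x))) = 120] LHS = -2·(…); ÷-2 both sides ⇒ div: -6*(-2*(-x)) = -60.
Step 4. [-6*(-2*(-x)) = -60] divide by the outer -6 ⇒ div: -2*(-x) = 10.
Step 5. [-2*(-x) = 10] leading coefficient -2: divide by -2. So div: -x = -5.
Step 6. [-x = -5] LHS negated; negate both sides, so neg: x = 5.

Answer: x ∈ {5}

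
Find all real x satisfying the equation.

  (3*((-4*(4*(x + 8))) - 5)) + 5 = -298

Step 1. [(3*((-4*(4*(x + 8))) - 5)) + 5 = -298] peel the +5: subtract 5 from each side. So sub: 3*((-4*(4*(x + 8))) - 5) = -303.
Step 2. [3*((-4*(4*(x + 8))) - 5) = -303] 3 out front; divide by 3. So div: (-4*(4*(x + 8))) - 5 = -101.
Step 3. [(-4*(4*(x + 8))) - 5 = -101] add 5: x sits inside (… - 5), so sub: -4*(4*(x + 8)) = -96.
Step 4. [-4*(4*(x + 8)) = -96] LHS = -4·(…); ÷-4 both sides. So div: 4*(x + 8) = 24.
Step 5. [4*(x + 8) = 24] divide by the outer 4, so div: x + 8 = 6.
Step 6. [x + 8 = 6] peel the +8: subtract 8 from each side, so sub: x = -2.

Answer: x ∈ {-2}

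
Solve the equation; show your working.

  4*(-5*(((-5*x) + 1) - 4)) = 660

Step 1. [4*(-5*(((-5*x) + 1) - 4)) = 660] leading coefficient 4: divide by 4 ⇒ div: -5*(((-5*x) + 1) - 4) = 165.
Step 2. [-5*(((-5*x) + 1) - 4) = 165] -5 out front; divide by -5, so div: ((-5*x) + 1) - 4 = -33.
Step 3. [((-5*x) + 1) - 4 = -33] the outer -4 inverts by adding 4. So sub: (-5*x) + 1 = -29.
Step 4. [(-5*x) + 1 = -29] peel the +1: subtract 1 from each side ⇒ sub: -5*x = -30.
Step 5. [-5*x = -30] -5 out front; divide by -5, so div: x = 6.

Answer: x ∈ {6}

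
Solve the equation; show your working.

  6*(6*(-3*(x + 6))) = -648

Step 1. [6*(6*(-3*(x + 6))) = -648] 6·(inner) — divide through by 6. So div: 6*(-3*(x + 6)) = -108.
Step 2. [6*(-3*(x + 6)) = -108] 6·(inner) — divide through by 6. So div: -3*(x + 6) = -18.
Step 3. [-3*(x + 6) = -18] -3 out front; divide by -3, so div: x + 6 = 6.
Step 4. [x + 6 = 6] subtract 6: x sits inside (… + 6). So sub: x = 0.

Answer: x ∈ {0}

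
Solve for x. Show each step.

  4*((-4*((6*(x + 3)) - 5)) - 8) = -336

Step 1. [4*((-4*((6*(x + 3)) - 5)) - 8) = -336] divide by the outer 4. So div: (-4*((6*(x + 3)) - 5)) - 8 = -84.
Step 2. [(-4*((6*(x + 3)) - 5)) - 8 = -84] the outer -8 inverts by adding 8 ⇒ sub: -4*((6*(x + 3)) - 5) = -76.
Step 3. [-4*((6*(x + 3)) - 5) = -76] -4 out front; divide by -4. So div: (6*(x + 3)) - 5 = 19.
Step 4. [(6*(x + 3)) - 5 = 19] 5 comes off first (add 5), so sub: 6*(x + 3) = 24.
Step 5. [6*(x + 3) = 24] 6·(inner) — divide through by 6, so div: x + 3 = 4.
Step 6. [x + 3 = 4] 3 comes off first (subtract 3), so sub: x = 1.

Answer: x ∈ {1}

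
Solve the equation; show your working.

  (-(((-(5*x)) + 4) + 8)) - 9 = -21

Step 1. [(-(((-(5*x)) + 4) + 8)) - 9 = -21] the outer -9 inverts by adding 9 ⇒ sub: -(((-(5*x)) + 4) + 8) = -12.
Step 2. [-(((-(5*x)) + 4) + 8) = -12] flip signs both sides ⇒ neg: ((-(5*x)) + 4) + 8 = 12.
Step 3. [((-(5*x)) + 4) + 8 = 12] subtract 8: x sits inside (… + 8). So sub: (-(5*x)) + 4 = 4.
Step 4. [(-(5*x)) + 4 = 4] subtract 4: x sits inside (… + 4), so sub: -(5*x) = 0.
Step 5. [-(5*x) = 0] flip signs both sides. So neg: 5*x = 0.
Step 6. [5*x = 0] 5·(inner) — divide through by 5, so div: x = 0.

Answer: x ∈ {0}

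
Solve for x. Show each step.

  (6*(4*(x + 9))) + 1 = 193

Step 1. [(6*(4*(x + 9))) + 1 = 193] subtract 1: x sits inside (… + 1). So sub: 6*(4*(x + 9)) = 192.
Step 2. [6*(4*(x + 9)) = 192] leading coefficient 6: divide by 6. So div: 4*(x + 9) = 32.
Step 3. [4*(x + 9) = 32] 4·(inner) — divide through by 4, so div: x + 9 = 8.
Step 4. [x + 9 = 8] the outer +9 inverts by subtracting 9. So sub: x = -1.

Answer: x ∈ {-1}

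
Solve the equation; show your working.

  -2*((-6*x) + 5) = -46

Step 1. [-2*((-6*x) + 5) = -46] -2·(inner) — divide through by -2 ⇒ div: (-6*x) + 5 = 23.
Step 2. [(-6*x) + 5 = 23] peel the +5: subtract 5 from each side, so sub: -6*x = 18.
Step 3. [-6*x = 18] leading coefficient -6: divide by -6 ⇒ div: x = -3.

Answer: x ∈ {-3}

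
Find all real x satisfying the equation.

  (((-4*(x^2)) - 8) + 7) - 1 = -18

Step 1. [(((-4*(x^2)) - 8) + 7) - 1 = -18] peel the -1: add 1 from each side, so sub: ((-4*(x^2)) - 8) + 7 = -17.
Step 2. [((-4*(x^2)) - 8) + 7 = -17] peel the +7: subtract 7 from each side ⇒ sub: (-4*(x^2)) - 8 = -24.
Step 3. [(-4*(x^2)) - 8 = -24] add 8: x sits inside (… - 8) ⇒ sub: -4*(x^2) = -16.
Step 4. [-4*(x^2) = -16] -4 out front; divide by -4. So div: x^2 = 4.
Step 5. [x^2 = 4] √ both sides: 4 ≥ 0 gives two branches. So sqrt: x = 2 or -2.

Answer: x ∈ {-2, 2}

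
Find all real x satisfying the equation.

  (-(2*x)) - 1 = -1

Step 1. [(-(2*x)) - 1 = -1] peel the -1: add 1 from each side, so sub: -(2*x) = 0.
Step 2. [-(2*x) = 0] LHS negated; negate both sides ⇒ neg: 2*x = 0.
Step 3. [2*x = 0] LHS = 2·(…); ÷2 both sides ⇒ div: x = 0.

Answer: x ∈ {0}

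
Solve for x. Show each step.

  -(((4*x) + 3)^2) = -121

Step 1. [-(((4*x) + 3)^2) = -121] flip signs both sides. So neg: ((4*x) + 3)^2 = 121.
Step 2. [((4*x) + 3)^2 = 121] √ both sides: 121 ≥ 0 gives two branches ⇒ sqrt: (4*x) + 3 = 11 or -11.
Step 3. [(4*x) + 3 = 11 or -11] subtract 3: x sits inside (… + 3). So sub: 4*x = 8 or -14.
Step 4. [4*x = 8 or -14] leading coefficient 4: divide by 4 ⇒ div: x = 2 or -7/2.

Answer: x ∈ {-7/2, 2}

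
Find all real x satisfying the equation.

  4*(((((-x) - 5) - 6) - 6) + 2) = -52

Step 1. [4*(((((-x) - 5) - 6) - 6) + 2) = -52] LHS = 4·(…); ÷4 both sides. So div: ((((-x) - 5) - 6) - 6) + 2 = -13.
Step 2. [((((-x) - 5) - 6) - 6) + 2 = -13] +2 is outermost — subtract 2 both sides ⇒ sub: (((-x) - 5) - 6) - 6 = -15.
Step 3. [(((-x) - 5) - 6) - 6 = -15] the outer -6 inverts by adding 6 ⇒ sub: ((-x) - 5) - 6 = -9.
Step 4. [((-x) - 5) - 6 = -9] add 6: x sits inside (… - 6) ⇒ sub: (-x) - 5 = -3.
Step 5. [(-x) - 5 = -3] the outer -5 inverts by adding 5 ⇒ sub: -x = 2.
Step 6. [-x = 2] LHS negated; negate both sides, so neg: x = -2.

Answer: x ∈ {-2}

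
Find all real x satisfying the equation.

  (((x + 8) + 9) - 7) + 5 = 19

Step 1. [(((x + 8) + 9) - 7) + 5 = 19] the outer +5 inverts by subtracting 5, so sub: ((x + 8) + 9) - 7 = 14.
Step 2. [((x + 8) + 9) - 7 = 14] peel the -7: add 7 from each side, so sub: (x + 8) + 9 = 21.
Step 3. [(x + 8) + 9 = 21] +9 is outermost — subtract 9 both sides, so sub: x + 8 = 12.
Step 4. [x + 8 = 12] 8 comes off first (subtract 8), so sub: x = 4.

Answer: x ∈ {4}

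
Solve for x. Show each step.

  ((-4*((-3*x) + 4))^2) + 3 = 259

Step 1. [((-4*((-3*x) + 4))^2) + 3 = 259] 3 comes off first (subtract 3), so sub: (-4*((-3*x) + 4))^2 = 256.
Step 2. [(-4*((-3*x) + 4))^2 = 256] LHS squared, RHS 256 ≥ 0: apply √ (±), so sqrt: -4*((-3*x) + 4) = 16 or -16.
Step 3. [-4*((-3*x) + 4) = 16 or -16] leading coefficient -4: divide by -4, so div: (-3*x) + 4 = -4 or 4.
Step 4. [(-3*x) + 4 = -4 or 4] +4 is outermost — subtract 4 both sides ⇒ sub: -3*x = -8 or 0.
Step 5. [-3*x = -8 or 0] LHS = -3·(…); ÷-3 both sides. So div: x = 8/3 or 0.

Answer: x ∈ {0, 8/3}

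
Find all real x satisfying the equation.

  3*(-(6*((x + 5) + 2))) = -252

Step 1. [3*(-(6*((x + 5) + 2))) = -252] LHS = 3·(…); ÷3 both sides, so div: -(6*((x + 5) + 2)) = -84.
Step 2. [-(6*((x + 5) + 2)) = -84] flip signs both sides. So neg: 6*((x + 5) + 2) = 84.
Step 3. [6*((x + 5) + 2) = 84] 6 out front; divide by 6 ⇒ div: (x + 5) + 2 = 14.
Step 4. [(x + 5) + 2 = 14] 2 comes off first (subtract 2). So sub: x + 5 = 12.
Step 5. [x + 5 = 12] subtract 5: x sits inside (… + 5), so sub: x = 7.

Answer: x ∈ {7}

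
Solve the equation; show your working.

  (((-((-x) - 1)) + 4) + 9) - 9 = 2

Step 1. [(((-((-x) - 1)) + 4) + 9) - 9 = 2] add 9: x sits inside (… - 9). So sub: ((-((-x) - 1)) + 4) + 9 = 11.
Step 2. [((-((-x) - 1)) + 4) + 9 = 11] subtract 9: x sits inside (… + 9), so sub: (-((-x) - 1)) + 4 = 2.
Step 3. [(-((-x) - 1)) + 4 = 2] subtract 4: x sits inside (… + 4). So sub: -((-x) - 1) = -2.
Step 4. [-((-x) - 1) = -2] leading − — multiply by −1, so neg: (-x) - 1 = 2.
Step 5. [(-x) - 1 = 2] peel the -1: add 1 from each side, so sub: -x = 3.
Step 6. [-x = 3] flip signs both sides, so neg: x = -3.

Answer: x ∈ {-3}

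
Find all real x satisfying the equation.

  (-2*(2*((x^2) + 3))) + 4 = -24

Step 1. [(-2*(2*((x^2) + 3))) + 4 = -24] peel the +4: subtract 4 from each side. So sub: -2*(2*((x^2) + 3)) = -28.
Step 2. [-2*(2*((x^2) + 3)) = -28] leading coefficient -2: divide by -2, so div: 2*((x^2) + 3) = 14.
Step 3. [2*((x^2) + 3) = 14] leading coefficient 2: divide by 2 ⇒ div: (x^2) + 3 = 7.
Step 4. [(x^2) + 3 = 7] +3 is outermost — subtract 3 both sides ⇒ sub: x^2 = 4.
Step 5. [x^2 = 4] √ both sides: 4 ≥ 0 gives two branches, so sqrt: x = 2 or -2.

Answer: x ∈ {-2, 2}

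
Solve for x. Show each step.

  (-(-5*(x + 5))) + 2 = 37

Step 1. [(-(-5*(x + 5))) + 2 = 37] subtract 2: x sits inside (… + 2), so sub: -(-5*(x + 5)) = 35.
Step 2. [-(-5*(x + 5)) = 35] leading − — multiply by −1. So neg: -5*(x + 5) = -35.
Step 3. [-5*(x + 5) = -35] leading coefficient -5: divide by -5, so div: x + 5 = 7.
Step 4. [x + 5 = 7] subtract 5: x sits inside (… + 5). So sub: x = 2.

Answer: x ∈ {2}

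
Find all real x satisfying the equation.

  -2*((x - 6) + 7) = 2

Step 1. [-2*((x - 6) + 7) = 2] -2·(inner) — divide through by -2, so div: (x - 6) + 7 = -1.
Step 2. [(x - 6) + 7 = -1] peel the +7: subtract 7 from each side, so sub: x - 6 = -8.
Step 3. [x - 6 = -8] peel the -6: add 6 from each side ⇒ sub: x = -2.

Answer: x ∈ {-2}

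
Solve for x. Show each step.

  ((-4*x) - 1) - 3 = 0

Step 1. [((-4*x) - 1) - 3 = 0] 3 comes off first (add 3) ⇒ sub: (-4*x) - 1 = 3.
Step 2. [(-4*x) - 1 = 3] 1 comes off first (add 1), so sub: -4*x = 4.
Step 3. [-4*x = 4] divide by the outer -4 ⇒ div: x = -1.

Answer: x ∈ {-1}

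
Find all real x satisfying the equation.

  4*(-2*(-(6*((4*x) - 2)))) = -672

Step 1. [4*(-2*(-(6*((4*x) - 2)))) = -672] 4·(inner) — divide through by 4. So div: -2*(-(6*((4*x) - 2))) = -168.
Step 2. [-2*(-(6*((4*x) - 2))) = -168] LHS = -2·(…); ÷-2 both sides ⇒ div: -(6*((4*x) - 2)) = 84.
Step 3. [-(6*((4*x) - 2)) = 84] LHS negated; negate both sides. So neg: 6*((4*x) - 2) = -84.
Step 4. [6*((4*x) - 2) = -84] divide by the outer 6 ⇒ div: (4*x) - 2 = -14.
Step 5. [(4*x) - 2 = -14] the outer -2 inverts by adding 2 ⇒ sub: 4*x = -12.
Step 6. [4*x = -12] leading coefficient 4: divide by 4, so div: x = -3.

Answer: x ∈ {-3}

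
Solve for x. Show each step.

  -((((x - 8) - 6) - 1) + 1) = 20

Step 1. [-((((x - 8) - 6) - 1) + 1) = 20] flip signs both sides ⇒ neg: (((x - 8) - 6) - 1) + 1 = -20.
Step 2. [(((x - 8) - 6) - 1) + 1 = -20] +1 is outermost — subtract 1 both sides. So sub: ((x - 8) - 6) - 1 = -21.
Step 3. [((x - 8) - 6) - 1 = -21] 1 comes off first (add 1) ⇒ sub: (x - 8) - 6 = -20.
Step 4. [(x - 8) - 6 = -20] peel the -6: add 6 from each side. So sub: x - 8 = -14.
Step 5. [x - 8 = -14] peel the -8: add 8 from each side, so sub: x = -6.

Answer: x ∈ {-6}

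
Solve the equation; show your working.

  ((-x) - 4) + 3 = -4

Step 1. [((-x) - 4) + 3 = -4] 3 comes off first (subtract 3). So sub: (-x) - 4 = -7.
Step 2. [(-x) - 4 = -7] peel the -4: add 4 from each side, so sub: -x = -3.
Step 3. [-x = -3] leading − — multiply by −1, so neg: x = 3.

Answer: x ∈ {3}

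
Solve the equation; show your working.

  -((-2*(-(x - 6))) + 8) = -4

Step 1. [-((-2*(-(x - 6))) + 8) = -4] flip signs both sides, so neg: (-2*(-(x - 6))) + 8 = 4.
Step 2. [(-2*(-(x - 6))) + 8 = 4] subtract 8: x sits inside (… + 8), so sub: -2*(-(x - 6)) = -4.
Step 3. [-2*(-(x - 6)) = -4] -2 out front; divide by -2 ⇒ div: -(x - 6) = 2.
Step 4. [-(x - 6) = 2] leading − — multiply by −1. So neg: x - 6 = -2.
Step 5. [x - 6 = -2] the outer -6 inverts by adding 6 ⇒ sub: x = 4.

Answer: x ∈ {4}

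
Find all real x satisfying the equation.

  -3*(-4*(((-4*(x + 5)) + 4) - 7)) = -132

Step 1. [-3*(-4*(((-4*(x + 5)) + 4) - 7)) = -132] -3·(inner) — divide through by -3. So div: -4*(((-4*(x + 5)) + 4) - 7) = 44.
Step 2. [-4*(((-4*(x + 5)) + 4) - 7) = 44] leading coefficient -4: divide by -4, so div: ((-4*(x + 5)) + 4) - 7 = -11.
Step 3. [((-4*(x + 5)) + 4) - 7 = -11] 7 comes off first (add 7). So sub: (-4*(x + 5)) + 4 = -4.
Step 4. [(-4*(x + 5)) + 4 = -4] common factor -4 (LHS and -4) — divide through ⇒ factor: (x + 5) - 1 = 1.
Step 5. [(x + 5) - 1 = 1] -1 is outermost — add 1 both sides. So sub: x + 5 = 2.
Step 6. [x + 5 = 2] subtract 5: x sits inside (… + 5) ⇒ sub: x = -3.

Answer: x ∈ {-3}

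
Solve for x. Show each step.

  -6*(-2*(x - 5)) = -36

Step 1. [-6*(-2*(x - 5)) = -36] LHS = -6·(…); ÷-6 both sides, so div: -2*(x - 5) = 6.
Step 2. [-2*(x - 5) = 6] -2 out front; divide by -2 ⇒ div: x - 5 = -3.
Step 3. [x - 5 = -3] 5 comes off first (add 5). So sub: x = 2.

Answer: x ∈ {2}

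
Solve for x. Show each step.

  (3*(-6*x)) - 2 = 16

Step 1. [(3*(-6*x)) - 2 = 16] add 2: x sits inside (… - 2). So sub: 3*(-6*x) = 18.
Step 2. [3*(-6*x) = 18] LHS = 3·(…); ÷3 both sides. So div: -6*x = 6.
Step 3. [-6*x = 6] leading coefficient -6: divide by -6 ⇒ div: x = -1.

Answer: x ∈ {-1}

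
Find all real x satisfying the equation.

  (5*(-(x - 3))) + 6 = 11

Step 1. [(5*(-(x - 3))) + 6 = 11] 6 comes off first (subtract 6) ⇒ sub: 5*(-(x - 3)) = 5.
Step 2. [5*(-(x - 3)) = 5] divide by the outer 5, so div: -(x - 3) = 1.
Step 3. [-(x - 3) = 1] flip signs both sides, so neg: x - 3 = -1.
Step 4. [x - 3 = -1] -3 is outermost — add 3 both sides ⇒ sub: x = 2.

Answer: x ∈ {2}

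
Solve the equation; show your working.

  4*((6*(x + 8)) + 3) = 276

Step 1. [4*((6*(x + 8)) + 3) = 276] 4 out front; divide by 4, so div: (6*(x + 8)) + 3 = 69.
Step 2. [(6*(x + 8)) + 3 = 69] peel the +3: subtract 3 from each side ⇒ sub: 6*(x + 8) = 66.
Step 3. [6*(x + 8) = 66] 6·(inner) — divide through by 6. So div: x + 8 = 11.
Step 4. [x + 8 = 11] the outer +8 inverts by subtracting 8. So sub: x = 3.

Answer: x ∈ {3}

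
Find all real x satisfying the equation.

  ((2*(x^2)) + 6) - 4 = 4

Step 1. [((2*(x^2)) + 6) - 4 = 4] the outer -4 inverts by adding 4 ⇒ sub: (2*(x^2)) + 6 = 8.
Step 2. [(2*(x^2)) + 6 = 8] 2 | LHS and 2 | 8: pull 2 out. So factor: (x^2) + 3 = 4.
Step 3. [(x^2) + 3 = 4] the outer +3 inverts by subtracting 3, so sub: x^2 = 1.
Step 4. [x^2 = 1] √ both sides: 1 ≥ 0 gives two branches, so sqrt: x = 1 or -1.

Answer: x ∈ {-1, 1}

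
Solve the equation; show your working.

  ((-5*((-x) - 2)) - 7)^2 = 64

Step 1. [((-5*((-x) - 2)) - 7)^2 = 64] 64 ≥ 0, LHS is (·)² — take ±√. So sqrt: (-5*((-x) - 2)) - 7 = 8 or -8.
Step 2. [(-5*((-x) - 2)) - 7 = 8 or -8] add 7: x sits inside (… - 7), so sub: -5*((-x) - 2) = 15 or -1.
Step 3. [-5*((-x) - 2) = 15 or -1] leading coefficient -5: divide by -5. So div: (-x) - 2 = -3 or 1/5.
Step 4. [(-x) - 2 = -3 or 1/5] 2 comes off first (add 2). So sub: -x = -1 or 11/5.
Step 5. [-x = -1 or 11/5] LHS negated; negate both sides ⇒ neg: x = 1 or -11/5.

Answer: x ∈ {-11/5, 1}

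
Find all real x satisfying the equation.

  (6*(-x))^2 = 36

Step 1. [(6*(-x))^2 = 36] LHS squared, RHS 36 ≥ 0: apply √ (±). So sqrt: 6*(-x) = 6 or -6.
Step 2. [6*(-x) = 6 or -6] divide by the outer 6. So div: -x = 1 or -1.
Step 3. [-x = 1 or -1] flip signs both sides ⇒ neg: x = -1 or 1.

Answer: x ∈ {-1, 1}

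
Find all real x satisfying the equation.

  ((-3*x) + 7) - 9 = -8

Step 1. [((-3*x) + 7) - 9 = -8] -9 is outermost — add 9 both sides ⇒ sub: (-3*x) + 7 = 1.
Step 2. [(-3*x) + 7 = 1] +7 is outermost — subtract 7 both sides. So sub: -3*x = -6.
Step 3. [-3*x = -6] -3·(inner) — divide through by -3 ⇒ div: x = 2.

Answer: x ∈ {2}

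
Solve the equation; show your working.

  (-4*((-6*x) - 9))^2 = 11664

Step 1. [(-4*((-6*x) - 9))^2 = 11664] 11664 ≥ 0, LHS is (·)² — take ±√ ⇒ sqrt: -4*((-6*x) - 9) = 108 or -108.
Step 2. [-4*((-6*x) - 9) = 108 or -108] -4·(inner) — divide through by -4. So div: (-6*x) - 9 = -27 or 27.
Step 3. [(-6*x) - 9 = -27 or 27] peel the -9: add 9 from each side, so sub: -6*x = -18 or 36.
Step 4. [-6*x = -18 or 36] LHS = -6·(…); ÷-6 both sides ⇒ div: x = 3 or -6.

Answer: x ∈ {-6, 3}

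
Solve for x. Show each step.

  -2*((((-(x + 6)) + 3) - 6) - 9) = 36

Step 1. [-2*((((-(x + 6)) + 3) - 6) - 9) = 36] -2·(inner) — divide through by -2 ⇒ div: (((-(x + 6)) + 3) - 6) - 9 = -18.
Step 2. [(((-(x + 6)) + 3) - 6) - 9 = -18] 9 comes off first (add 9). So sub: ((-(x + 6)) + 3) - 6 = -9.
Step 3. [((-(x + 6)) + 3) - 6 = -9] the outer -6 inverts by adding 6 ⇒ sub: (-(x + 6)) + 3 = -3.
Step 4. [(-(x + 6)) + 3 = -3] the outer +3 inverts by subtracting 3. So sub: -(x + 6) = -6.
Step 5. [-(x + 6) = -6] leading − — multiply by −1 ⇒ neg: x + 6 = 6.
Step 6. [x + 6 = 6] subtract 6: x sits inside (… + 6), so sub: x = 0.

Answer: x ∈ {0}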